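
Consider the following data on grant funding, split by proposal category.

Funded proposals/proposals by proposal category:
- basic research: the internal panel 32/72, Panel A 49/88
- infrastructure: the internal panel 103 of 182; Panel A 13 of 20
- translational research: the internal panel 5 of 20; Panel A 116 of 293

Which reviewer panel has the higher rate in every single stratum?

Basic research: the internal panel 32/72 = 44.4%, Panel A 49/88 = 55.7% → Panel A
Infrastructure: the internal panel 103/182 = 56.6%, Panel A 13/20 = 65.0% → Panel A
Translational research: the internal panel 5/20 = 25.0%, Panel A 116/293 = 39.6% → Panel A
Panel A has the higher rate in all 3 groups.

Panel A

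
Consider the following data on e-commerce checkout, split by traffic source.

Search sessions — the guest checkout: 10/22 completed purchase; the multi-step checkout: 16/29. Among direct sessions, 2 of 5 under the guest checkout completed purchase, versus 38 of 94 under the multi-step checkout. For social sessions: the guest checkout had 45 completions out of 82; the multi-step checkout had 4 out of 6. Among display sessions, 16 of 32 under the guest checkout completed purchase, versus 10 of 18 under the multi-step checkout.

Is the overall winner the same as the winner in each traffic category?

No

Search: the guest checkout 10/22 = 45.5%, the multi-step checkout 16/29 = 55.2% → the multi-step checkout
Direct: the guest checkout 2/5 = 40.0%, the multi-step checkout 38/94 = 40.4% → the multi-step checkout
Social: the guest checkout 45/82 = 54.9%, the multi-step checkout 4/6 = 66.7% → the multi-step checkout
Display: the guest checkout 16/32 = 50.0%, the multi-step checkout 10/18 = 55.6% → the multi-step checkout
Overall: the guest checkout 73/141 = 51.8%, the multi-step checkout 68/147 = 46.3% → the guest checkout
The multi-step checkout wins each traffic group but the guest checkout wins overall — the comparison reverses. The multi-step checkout's sessions skew toward direct, which has a lower base rate.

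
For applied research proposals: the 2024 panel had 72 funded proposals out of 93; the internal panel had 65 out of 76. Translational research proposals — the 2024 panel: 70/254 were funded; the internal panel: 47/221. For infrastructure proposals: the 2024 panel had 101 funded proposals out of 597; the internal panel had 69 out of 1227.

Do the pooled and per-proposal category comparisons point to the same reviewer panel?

No

Applied research: the 2024 panel 72/93 = 77.4%, the internal panel 65/76 = 85.5% → the internal panel
Translational research: the 2024 panel 70/254 = 27.6%, the internal panel 47/221 = 21.3% → the 2024 panel
Infrastructure: the 2024 panel 101/597 = 16.9%, the internal panel 69/1227 = 5.6% → the 2024 panel
Overall: the 2024 panel 243/944 = 25.7%, the internal panel 181/1524 = 11.9% → the 2024 panel
Neither sweeps: the 2024 panel wins 2 of 3 groups, the internal panel wins 1. The 2024 panel wins overall but not every group — no Simpson reversal.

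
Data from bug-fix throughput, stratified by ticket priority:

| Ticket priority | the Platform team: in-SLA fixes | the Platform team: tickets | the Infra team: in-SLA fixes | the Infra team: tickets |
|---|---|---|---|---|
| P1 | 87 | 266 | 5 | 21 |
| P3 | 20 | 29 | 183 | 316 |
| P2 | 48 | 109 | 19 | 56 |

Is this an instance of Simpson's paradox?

Yes

P1: the Platform team 87/266 = 32.7%, the Infra team 5/21 = 23.8% → the Platform team
P3: the Platform team 20/29 = 69.0%, the Infra team 183/316 = 57.9% → the Platform team
P2: the Platform team 48/109 = 44.0%, the Infra team 19/56 = 33.9% → the Platform team
Overall: the Platform team 155/404 = 38.4%, the Infra team 207/393 = 52.7% → the Infra team
The Platform team wins each ticket group but the Infra team wins overall — the comparison reverses. The Platform team's tickets skew toward P1, which has a lower base rate.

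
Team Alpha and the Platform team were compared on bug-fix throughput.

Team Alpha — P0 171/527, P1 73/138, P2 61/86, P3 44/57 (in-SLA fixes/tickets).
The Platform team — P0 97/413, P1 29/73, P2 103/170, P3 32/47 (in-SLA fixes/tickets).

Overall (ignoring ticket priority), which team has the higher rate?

Team Alpha

P0: Team Alpha 171/527 = 32.4%, the Platform team 97/413 = 23.5% → Team Alpha
P1: Team Alpha 73/138 = 52.9%, the Platform team 29/73 = 39.7% → Team Alpha
P2: Team Alpha 61/86 = 70.9%, the Platform team 103/170 = 60.6% → Team Alpha
P3: Team Alpha 44/57 = 77.2%, the Platform team 32/47 = 68.1% → Team Alpha
Overall: Team Alpha 349/808 = 43.2%, the Platform team 261/703 = 37.1% → Team Alpha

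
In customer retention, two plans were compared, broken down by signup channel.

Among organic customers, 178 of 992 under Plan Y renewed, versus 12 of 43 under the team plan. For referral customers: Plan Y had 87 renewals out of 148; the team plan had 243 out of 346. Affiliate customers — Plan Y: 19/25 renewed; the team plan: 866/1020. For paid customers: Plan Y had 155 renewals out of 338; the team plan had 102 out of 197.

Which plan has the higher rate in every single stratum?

the team plan

Organic: Plan Y 178/992 = 17.9%, the team plan 12/43 = 27.9% → the team plan
Referral: Plan Y 87/148 = 58.8%, the team plan 243/346 = 70.2% → the team plan
Affiliate: Plan Y 19/25 = 76.0%, the team plan 866/1020 = 84.9% → the team plan
Paid: Plan Y 155/338 = 45.9%, the team plan 102/197 = 51.8% → the team plan
The team plan has the higher rate in all 4 groups.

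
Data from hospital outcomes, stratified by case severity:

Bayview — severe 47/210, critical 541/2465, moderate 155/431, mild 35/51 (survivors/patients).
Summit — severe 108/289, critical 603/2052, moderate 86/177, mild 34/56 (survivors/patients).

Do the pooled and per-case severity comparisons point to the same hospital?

Severe: Bayview 47/210 = 22.4%, Summit 108/289 = 37.4% → Summit
Critical: Bayview 541/2465 = 21.9%, Summit 603/2052 = 29.4% → Summit
Moderate: Bayview 155/431 = 36.0%, Summit 86/177 = 48.6% → Summit
Mild: Bayview 35/51 = 68.6%, Summit 34/56 = 60.7% → Bayview
Overall: Bayview 778/3157 = 24.6%, Summit 831/2574 = 32.3% → Summit
Neither sweeps: Bayview wins 1 of 4 groups, Summit wins 3. Summit wins overall but not every group — no Simpson reversal.

No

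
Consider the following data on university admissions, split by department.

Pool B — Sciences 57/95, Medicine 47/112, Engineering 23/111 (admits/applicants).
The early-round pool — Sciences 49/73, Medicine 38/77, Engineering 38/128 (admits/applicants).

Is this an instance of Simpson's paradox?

Sciences: Pool B 57/95 = 60.0%, the early-round pool 49/73 = 67.1% → the early-round pool
Medicine: Pool B 47/112 = 42.0%, the early-round pool 38/77 = 49.4% → the early-round pool
Engineering: Pool B 23/111 = 20.7%, the early-round pool 38/128 = 29.7% → the early-round pool
Overall: Pool B 127/318 = 39.9%, the early-round pool 125/278 = 45.0% → the early-round pool
The early-round pool wins overall and in every department group — no reversal.

No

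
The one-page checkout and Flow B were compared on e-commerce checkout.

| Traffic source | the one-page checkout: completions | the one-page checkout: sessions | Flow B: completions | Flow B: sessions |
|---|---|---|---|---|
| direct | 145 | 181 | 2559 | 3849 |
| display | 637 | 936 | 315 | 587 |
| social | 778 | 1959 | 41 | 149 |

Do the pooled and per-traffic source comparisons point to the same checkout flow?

Direct: the one-page checkout 145/181 = 80.1%, Flow B 2559/3849 = 66.5% → the one-page checkout
Display: the one-page checkout 637/936 = 68.1%, Flow B 315/587 = 53.7% → the one-page checkout
Social: the one-page checkout 778/1959 = 39.7%, Flow B 41/149 = 27.5% → the one-page checkout
Overall: the one-page checkout 1560/3076 = 50.7%, Flow B 2915/4585 = 63.6% → Flow B
The one-page checkout wins each traffic group but Flow B wins overall — the comparison reverses. The one-page checkout's sessions skew toward social, which has a lower base rate.

No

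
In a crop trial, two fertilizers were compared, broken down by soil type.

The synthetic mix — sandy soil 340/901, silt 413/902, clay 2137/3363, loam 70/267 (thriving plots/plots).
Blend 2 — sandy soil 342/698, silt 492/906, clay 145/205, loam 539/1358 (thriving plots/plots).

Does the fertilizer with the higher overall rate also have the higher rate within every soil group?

Sandy soil: the synthetic mix 340/901 = 37.7%, Blend 2 342/698 = 49.0% → Blend 2
Silt: the synthetic mix 413/902 = 45.8%, Blend 2 492/906 = 54.3% → Blend 2
Clay: the synthetic mix 2137/3363 = 63.5%, Blend 2 145/205 = 70.7% → Blend 2
Loam: the synthetic mix 70/267 = 26.2%, Blend 2 539/1358 = 39.7% → Blend 2
Overall: the synthetic mix 2960/5433 = 54.5%, Blend 2 1518/3167 = 47.9% → the synthetic mix
Blend 2 wins each soil group but the synthetic mix wins overall — the comparison reverses. Blend 2's plots skew toward loam, which has a lower base rate.

No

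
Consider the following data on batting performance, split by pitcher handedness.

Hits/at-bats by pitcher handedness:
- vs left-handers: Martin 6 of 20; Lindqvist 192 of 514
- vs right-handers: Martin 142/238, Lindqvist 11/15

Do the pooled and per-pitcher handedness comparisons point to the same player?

No

Vs left-handers: Martin 6/20 = 30.0%, Lindqvist 192/514 = 37.4% → Lindqvist
Vs right-handers: Martin 142/238 = 59.7%, Lindqvist 11/15 = 73.3% → Lindqvist
Overall: Martin 148/258 = 57.4%, Lindqvist 203/529 = 38.4% → Martin
Lindqvist wins each pitcher group but Martin wins overall — the comparison reverses. Lindqvist's at-bats skew toward vs left-handers, which has a lower base rate.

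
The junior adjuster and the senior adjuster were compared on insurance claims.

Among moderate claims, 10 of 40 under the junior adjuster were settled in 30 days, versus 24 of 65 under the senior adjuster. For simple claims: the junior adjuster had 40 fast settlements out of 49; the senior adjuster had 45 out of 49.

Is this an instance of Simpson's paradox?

No

Moderate: the junior adjuster 10/40 = 25.0%, the senior adjuster 24/65 = 36.9% → the senior adjuster
Simple: the junior adjuster 40/49 = 81.6%, the senior adjuster 45/49 = 91.8% → the senior adjuster
Overall: the junior adjuster 50/89 = 56.2%, the senior adjuster 69/114 = 60.5% → the senior adjuster
The senior adjuster wins overall and in every claim group — no reversal.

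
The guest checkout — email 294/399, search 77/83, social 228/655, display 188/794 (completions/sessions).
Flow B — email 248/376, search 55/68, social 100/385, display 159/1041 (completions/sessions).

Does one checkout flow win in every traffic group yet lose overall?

No

Email: the guest checkout 294/399 = 73.7%, Flow B 248/376 = 66.0% → the guest checkout
Search: the guest checkout 77/83 = 92.8%, Flow B 55/68 = 80.9% → the guest checkout
Social: the guest checkout 228/655 = 34.8%, Flow B 100/385 = 26.0% → the guest checkout
Display: the guest checkout 188/794 = 23.7%, Flow B 159/1041 = 15.3% → the guest checkout
Overall: the guest checkout 787/1931 = 40.8%, Flow B 562/1870 = 30.1% → the guest checkout
The guest checkout wins overall and in every traffic group — no reversal.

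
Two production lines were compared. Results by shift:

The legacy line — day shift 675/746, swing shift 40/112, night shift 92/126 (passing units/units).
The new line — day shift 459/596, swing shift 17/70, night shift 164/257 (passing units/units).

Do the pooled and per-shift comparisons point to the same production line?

Day shift: the legacy line 675/746 = 90.5%, the new line 459/596 = 77.0% → the legacy line
Swing shift: the legacy line 40/112 = 35.7%, the new line 17/70 = 24.3% → the legacy line
Night shift: the legacy line 92/126 = 73.0%, the new line 164/257 = 63.8% → the legacy line
Overall: the legacy line 807/984 = 82.0%, the new line 640/923 = 69.3% → the legacy line
The legacy line wins overall and in every shift group — no reversal.

Yes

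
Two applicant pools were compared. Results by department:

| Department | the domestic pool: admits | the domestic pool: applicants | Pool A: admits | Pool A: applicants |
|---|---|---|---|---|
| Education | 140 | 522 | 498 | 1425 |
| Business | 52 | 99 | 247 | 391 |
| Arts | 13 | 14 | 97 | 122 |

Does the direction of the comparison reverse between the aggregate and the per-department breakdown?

No

Education: the domestic pool 140/522 = 26.8%, Pool A 498/1425 = 34.9% → Pool A
Business: the domestic pool 52/99 = 52.5%, Pool A 247/391 = 63.2% → Pool A
Arts: the domestic pool 13/14 = 92.9%, Pool A 97/122 = 79.5% → the domestic pool
Overall: the domestic pool 205/635 = 32.3%, Pool A 842/1938 = 43.4% → Pool A
Neither sweeps: the domestic pool wins 1 of 3 groups, Pool A wins 2. Pool A wins overall but not every group — no Simpson reversal.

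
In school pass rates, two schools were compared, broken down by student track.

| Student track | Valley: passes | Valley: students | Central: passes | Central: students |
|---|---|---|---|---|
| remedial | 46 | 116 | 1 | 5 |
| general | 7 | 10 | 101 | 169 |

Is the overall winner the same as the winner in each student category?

Remedial: Valley 46/116 = 39.7%, Central 1/5 = 20.0% → Valley
General: Valley 7/10 = 70.0%, Central 101/169 = 59.8% → Valley
Overall: Valley 53/126 = 42.1%, Central 102/174 = 58.6% → Central
Valley wins each student group but Central wins overall — the comparison reverses. Valley's students skew toward remedial, which has a lower base rate.

No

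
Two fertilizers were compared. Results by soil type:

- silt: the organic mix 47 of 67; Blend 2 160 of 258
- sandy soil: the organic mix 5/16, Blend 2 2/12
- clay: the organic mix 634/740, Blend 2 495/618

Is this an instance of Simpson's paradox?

Silt: the organic mix 47/67 = 70.1%, Blend 2 160/258 = 62.0% → the organic mix
Sandy soil: the organic mix 5/16 = 31.2%, Blend 2 2/12 = 16.7% → the organic mix
Clay: the organic mix 634/740 = 85.7%, Blend 2 495/618 = 80.1% → the organic mix
Overall: the organic mix 686/823 = 83.4%, Blend 2 657/888 = 74.0% → the organic mix
The organic mix wins overall and in every soil group — no reversal.

No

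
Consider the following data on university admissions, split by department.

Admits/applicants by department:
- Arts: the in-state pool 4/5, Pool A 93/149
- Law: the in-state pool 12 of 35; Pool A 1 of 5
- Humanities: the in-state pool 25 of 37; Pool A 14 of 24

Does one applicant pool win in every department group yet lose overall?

Yes

Arts: the in-state pool 4/5 = 80.0%, Pool A 93/149 = 62.4% → the in-state pool
Law: the in-state pool 12/35 = 34.3%, Pool A 1/5 = 20.0% → the in-state pool
Humanities: the in-state pool 25/37 = 67.6%, Pool A 14/24 = 58.3% → the in-state pool
Overall: the in-state pool 41/77 = 53.2%, Pool A 108/178 = 60.7% → Pool A
The in-state pool wins each department group but Pool A wins overall — the comparison reverses. The in-state pool's applicants skew toward Law, which has a lower base rate.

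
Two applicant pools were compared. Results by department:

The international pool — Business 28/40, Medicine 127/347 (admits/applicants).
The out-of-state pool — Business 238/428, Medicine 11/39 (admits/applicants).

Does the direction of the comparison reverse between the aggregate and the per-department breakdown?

Yes

Business: the international pool 28/40 = 70.0%, the out-of-state pool 238/428 = 55.6% → the international pool
Medicine: the international pool 127/347 = 36.6%, the out-of-state pool 11/39 = 28.2% → the international pool
Overall: the international pool 155/387 = 40.1%, the out-of-state pool 249/467 = 53.3% → the out-of-state pool
The international pool wins each department group but the out-of-state pool wins overall — the comparison reverses. The international pool's applicants skew toward Medicine, which has a lower base rate.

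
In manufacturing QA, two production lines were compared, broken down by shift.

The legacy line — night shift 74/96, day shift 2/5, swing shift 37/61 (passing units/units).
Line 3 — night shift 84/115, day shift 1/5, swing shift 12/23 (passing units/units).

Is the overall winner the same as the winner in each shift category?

Yes

Night shift: the legacy line 74/96 = 77.1%, Line 3 84/115 = 73.0% → the legacy line
Day shift: the legacy line 2/5 = 40.0%, Line 3 1/5 = 20.0% → the legacy line
Swing shift: the legacy line 37/61 = 60.7%, Line 3 12/23 = 52.2% → the legacy line
Overall: the legacy line 113/162 = 69.8%, Line 3 97/143 = 67.8% → the legacy line
The legacy line wins overall and in every shift group — no reversal.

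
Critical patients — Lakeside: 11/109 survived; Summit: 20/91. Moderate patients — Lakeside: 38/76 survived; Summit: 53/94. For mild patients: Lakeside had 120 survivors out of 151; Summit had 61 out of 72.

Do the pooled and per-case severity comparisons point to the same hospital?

Critical: Lakeside 11/109 = 10.1%, Summit 20/91 = 22.0% → Summit
Moderate: Lakeside 38/76 = 50.0%, Summit 53/94 = 56.4% → Summit
Mild: Lakeside 120/151 = 79.5%, Summit 61/72 = 84.7% → Summit
Overall: Lakeside 169/336 = 50.3%, Summit 134/257 = 52.1% → Summit
Summit wins overall and in every case group — no reversal.

Yes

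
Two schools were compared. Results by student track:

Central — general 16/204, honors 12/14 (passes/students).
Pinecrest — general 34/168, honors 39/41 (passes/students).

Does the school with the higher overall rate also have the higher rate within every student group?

Yes

General: Central 16/204 = 7.8%, Pinecrest 34/168 = 20.2% → Pinecrest
Honors: Central 12/14 = 85.7%, Pinecrest 39/41 = 95.1% → Pinecrest
Overall: Central 28/218 = 12.8%, Pinecrest 73/209 = 34.9% → Pinecrest
Pinecrest wins overall and in every student group — no reversal.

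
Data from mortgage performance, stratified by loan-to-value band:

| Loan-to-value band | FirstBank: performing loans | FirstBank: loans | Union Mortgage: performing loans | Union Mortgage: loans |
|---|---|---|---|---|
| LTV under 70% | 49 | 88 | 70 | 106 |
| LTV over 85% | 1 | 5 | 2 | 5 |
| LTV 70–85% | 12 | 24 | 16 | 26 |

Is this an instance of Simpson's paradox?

No

LTV under 70%: FirstBank 49/88 = 55.7%, Union Mortgage 70/106 = 66.0% → Union Mortgage
LTV over 85%: FirstBank 1/5 = 20.0%, Union Mortgage 2/5 = 40.0% → Union Mortgage
LTV 70–85%: FirstBank 12/24 = 50.0%, Union Mortgage 16/26 = 61.5% → Union Mortgage
Overall: FirstBank 62/117 = 53.0%, Union Mortgage 88/137 = 64.2% → Union Mortgage
Union Mortgage wins overall and in every loan-to-value group — no reversal.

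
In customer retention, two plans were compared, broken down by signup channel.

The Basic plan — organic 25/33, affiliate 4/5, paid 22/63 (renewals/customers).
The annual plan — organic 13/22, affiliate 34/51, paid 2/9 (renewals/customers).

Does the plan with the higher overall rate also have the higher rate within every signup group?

Organic: the Basic plan 25/33 = 75.8%, the annual plan 13/22 = 59.1% → the Basic plan
Affiliate: the Basic plan 4/5 = 80.0%, the annual plan 34/51 = 66.7% → the Basic plan
Paid: the Basic plan 22/63 = 34.9%, the annual plan 2/9 = 22.2% → the Basic plan
Overall: the Basic plan 51/101 = 50.5%, the annual plan 49/82 = 59.8% → the annual plan
The Basic plan wins each signup group but the annual plan wins overall — the comparison reverses. The Basic plan's customers skew toward paid, which has a lower base rate.

No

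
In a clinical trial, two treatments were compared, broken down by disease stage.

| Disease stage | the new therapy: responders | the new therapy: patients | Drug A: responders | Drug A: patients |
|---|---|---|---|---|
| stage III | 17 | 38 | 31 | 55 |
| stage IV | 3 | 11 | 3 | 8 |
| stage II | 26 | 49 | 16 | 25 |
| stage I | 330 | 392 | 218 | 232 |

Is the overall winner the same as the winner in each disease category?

Yes

Stage III: the new therapy 17/38 = 44.7%, Drug A 31/55 = 56.4% → Drug A
Stage IV: the new therapy 3/11 = 27.3%, Drug A 3/8 = 37.5% → Drug A
Stage II: the new therapy 26/49 = 53.1%, Drug A 16/25 = 64.0% → Drug A
Stage I: the new therapy 330/392 = 84.2%, Drug A 218/232 = 94.0% → Drug A
Overall: the new therapy 376/490 = 76.7%, Drug A 268/320 = 83.8% → Drug A
Drug A wins overall and in every disease group — no reversal.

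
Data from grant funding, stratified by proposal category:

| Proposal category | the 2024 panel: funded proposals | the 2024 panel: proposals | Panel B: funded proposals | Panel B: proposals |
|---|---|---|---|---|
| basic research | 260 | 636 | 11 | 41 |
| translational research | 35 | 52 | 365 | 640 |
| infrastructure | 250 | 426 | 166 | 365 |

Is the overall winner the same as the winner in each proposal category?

Basic research: the 2024 panel 260/636 = 40.9%, Panel B 11/41 = 26.8% → the 2024 panel
Translational research: the 2024 panel 35/52 = 67.3%, Panel B 365/640 = 57.0% → the 2024 panel
Infrastructure: the 2024 panel 250/426 = 58.7%, Panel B 166/365 = 45.5% → the 2024 panel
Overall: the 2024 panel 545/1114 = 48.9%, Panel B 542/1046 = 51.8% → Panel B
The 2024 panel wins each proposal group but Panel B wins overall — the comparison reverses. The 2024 panel's proposals skew toward basic research, which has a lower base rate.

No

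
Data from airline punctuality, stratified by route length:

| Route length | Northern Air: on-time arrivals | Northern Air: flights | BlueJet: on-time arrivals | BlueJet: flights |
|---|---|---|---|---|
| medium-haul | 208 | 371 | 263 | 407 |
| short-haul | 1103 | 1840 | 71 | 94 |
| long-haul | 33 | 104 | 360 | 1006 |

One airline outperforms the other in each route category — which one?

Medium-haul: Northern Air 208/371 = 56.1%, BlueJet 263/407 = 64.6% → BlueJet
Short-haul: Northern Air 1103/1840 = 59.9%, BlueJet 71/94 = 75.5% → BlueJet
Long-haul: Northern Air 33/104 = 31.7%, BlueJet 360/1006 = 35.8% → BlueJet
BlueJet has the higher rate in all 3 groups.

BlueJet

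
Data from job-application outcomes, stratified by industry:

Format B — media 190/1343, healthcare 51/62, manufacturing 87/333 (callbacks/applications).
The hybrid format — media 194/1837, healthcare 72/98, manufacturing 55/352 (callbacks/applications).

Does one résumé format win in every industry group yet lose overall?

Media: Format B 190/1343 = 14.1%, the hybrid format 194/1837 = 10.6% → Format B
Healthcare: Format B 51/62 = 82.3%, the hybrid format 72/98 = 73.5% → Format B
Manufacturing: Format B 87/333 = 26.1%, the hybrid format 55/352 = 15.6% → Format B
Overall: Format B 328/1738 = 18.9%, the hybrid format 321/2287 = 14.0% → Format B
Format B wins overall and in every industry group — no reversal.

No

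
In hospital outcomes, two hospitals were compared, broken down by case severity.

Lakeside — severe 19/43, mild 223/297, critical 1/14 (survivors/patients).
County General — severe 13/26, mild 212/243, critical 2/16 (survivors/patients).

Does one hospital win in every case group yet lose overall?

No

Severe: Lakeside 19/43 = 44.2%, County General 13/26 = 50.0% → County General
Mild: Lakeside 223/297 = 75.1%, County General 212/243 = 87.2% → County General
Critical: Lakeside 1/14 = 7.1%, County General 2/16 = 12.5% → County General
Overall: Lakeside 243/354 = 68.6%, County General 227/285 = 79.6% → County General
County General wins overall and in every case group — no reversal.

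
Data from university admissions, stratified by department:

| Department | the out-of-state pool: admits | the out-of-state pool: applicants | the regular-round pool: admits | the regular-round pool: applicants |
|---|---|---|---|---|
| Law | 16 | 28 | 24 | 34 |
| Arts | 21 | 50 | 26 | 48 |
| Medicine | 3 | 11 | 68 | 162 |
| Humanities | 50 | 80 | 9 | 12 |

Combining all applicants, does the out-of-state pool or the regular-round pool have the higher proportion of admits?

the out-of-state pool

Law: the out-of-state pool 16/28 = 57.1%, the regular-round pool 24/34 = 70.6% → the regular-round pool
Arts: the out-of-state pool 21/50 = 42.0%, the regular-round pool 26/48 = 54.2% → the regular-round pool
Medicine: the out-of-state pool 3/11 = 27.3%, the regular-round pool 68/162 = 42.0% → the regular-round pool
Humanities: the out-of-state pool 50/80 = 62.5%, the regular-round pool 9/12 = 75.0% → the regular-round pool
Overall: the out-of-state pool 90/169 = 53.3%, the regular-round pool 127/256 = 49.6% → the out-of-state pool
(The regular-round pool wins every department group but the out-of-state pool wins overall — the regular-round pool's applicants skew toward the low-rate Medicine group.)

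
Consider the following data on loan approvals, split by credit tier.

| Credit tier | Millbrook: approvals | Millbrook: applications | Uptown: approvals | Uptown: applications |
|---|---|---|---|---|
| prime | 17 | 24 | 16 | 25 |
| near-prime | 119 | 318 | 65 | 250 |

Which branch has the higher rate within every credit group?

Prime: Millbrook 17/24 = 70.8%, Uptown 16/25 = 64.0% → Millbrook
Near-prime: Millbrook 119/318 = 37.4%, Uptown 65/250 = 26.0% → Millbrook
Millbrook has the higher rate in both groups.

Millbrook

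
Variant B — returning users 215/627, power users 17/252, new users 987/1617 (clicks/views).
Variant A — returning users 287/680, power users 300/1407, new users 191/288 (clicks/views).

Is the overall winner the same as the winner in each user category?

No

Returning users: Variant B 215/627 = 34.3%, Variant A 287/680 = 42.2% → Variant A
Power users: Variant B 17/252 = 6.7%, Variant A 300/1407 = 21.3% → Variant A
New users: Variant B 987/1617 = 61.0%, Variant A 191/288 = 66.3% → Variant A
Overall: Variant B 1219/2496 = 48.8%, Variant A 778/2375 = 32.8% → Variant B
Variant A wins each user group but Variant B wins overall — the comparison reverses. Variant A's views skew toward power users, which has a lower base rate.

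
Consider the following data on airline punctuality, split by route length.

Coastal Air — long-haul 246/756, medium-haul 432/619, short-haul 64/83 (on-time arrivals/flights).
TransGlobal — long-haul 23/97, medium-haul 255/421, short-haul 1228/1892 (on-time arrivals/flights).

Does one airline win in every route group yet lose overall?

Yes

Long-haul: Coastal Air 246/756 = 32.5%, TransGlobal 23/97 = 23.7% → Coastal Air
Medium-haul: Coastal Air 432/619 = 69.8%, TransGlobal 255/421 = 60.6% → Coastal Air
Short-haul: Coastal Air 64/83 = 77.1%, TransGlobal 1228/1892 = 64.9% → Coastal Air
Overall: Coastal Air 742/1458 = 50.9%, TransGlobal 1506/2410 = 62.5% → TransGlobal
Coastal Air wins each route group but TransGlobal wins overall — the comparison reverses. Coastal Air's flights skew toward long-haul, which has a lower base rate.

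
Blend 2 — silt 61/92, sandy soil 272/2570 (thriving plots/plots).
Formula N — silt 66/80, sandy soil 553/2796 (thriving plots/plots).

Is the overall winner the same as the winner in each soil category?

Yes

Silt: Blend 2 61/92 = 66.3%, Formula N 66/80 = 82.5% → Formula N
Sandy soil: Blend 2 272/2570 = 10.6%, Formula N 553/2796 = 19.8% → Formula N
Overall: Blend 2 333/2662 = 12.5%, Formula N 619/2876 = 21.5% → Formula N
Formula N wins overall and in every soil group — no reversal.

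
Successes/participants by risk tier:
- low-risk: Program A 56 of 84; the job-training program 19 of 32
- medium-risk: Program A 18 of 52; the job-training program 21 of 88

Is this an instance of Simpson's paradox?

Low-risk: Program A 56/84 = 66.7%, the job-training program 19/32 = 59.4% → Program A
Medium-risk: Program A 18/52 = 34.6%, the job-training program 21/88 = 23.9% → Program A
Overall: Program A 74/136 = 54.4%, the job-training program 40/120 = 33.3% → Program A
Program A wins overall and in every risk group — no reversal.

No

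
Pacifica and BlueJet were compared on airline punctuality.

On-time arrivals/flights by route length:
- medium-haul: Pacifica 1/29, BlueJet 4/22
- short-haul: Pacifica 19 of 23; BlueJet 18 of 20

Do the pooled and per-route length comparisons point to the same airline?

Yes

Medium-haul: Pacifica 1/29 = 3.4%, BlueJet 4/22 = 18.2% → BlueJet
Short-haul: Pacifica 19/23 = 82.6%, BlueJet 18/20 = 90.0% → BlueJet
Overall: Pacifica 20/52 = 38.5%, BlueJet 22/42 = 52.4% → BlueJet
BlueJet wins overall and in every route group — no reversal.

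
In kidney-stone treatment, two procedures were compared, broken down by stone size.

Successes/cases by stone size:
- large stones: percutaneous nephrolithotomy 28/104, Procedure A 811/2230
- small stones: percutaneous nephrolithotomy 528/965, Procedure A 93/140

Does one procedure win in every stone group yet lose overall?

Yes

Large stones: percutaneous nephrolithotomy 28/104 = 26.9%, Procedure A 811/2230 = 36.4% → Procedure A
Small stones: percutaneous nephrolithotomy 528/965 = 54.7%, Procedure A 93/140 = 66.4% → Procedure A
Overall: percutaneous nephrolithotomy 556/1069 = 52.0%, Procedure A 904/2370 = 38.1% → percutaneous nephrolithotomy
Procedure A wins each stone group but percutaneous nephrolithotomy wins overall — the comparison reverses. Procedure A's cases skew toward large stones, which has a lower base rate.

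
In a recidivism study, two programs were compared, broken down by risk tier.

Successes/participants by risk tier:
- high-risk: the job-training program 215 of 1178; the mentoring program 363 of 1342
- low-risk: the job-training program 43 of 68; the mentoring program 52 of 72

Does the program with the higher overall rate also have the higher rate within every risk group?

High-risk: the job-training program 215/1178 = 18.3%, the mentoring program 363/1342 = 27.0% → the mentoring program
Low-risk: the job-training program 43/68 = 63.2%, the mentoring program 52/72 = 72.2% → the mentoring program
Overall: the job-training program 258/1246 = 20.7%, the mentoring program 415/1414 = 29.3% → the mentoring program
The mentoring program wins overall and in every risk group — no reversal.

Yes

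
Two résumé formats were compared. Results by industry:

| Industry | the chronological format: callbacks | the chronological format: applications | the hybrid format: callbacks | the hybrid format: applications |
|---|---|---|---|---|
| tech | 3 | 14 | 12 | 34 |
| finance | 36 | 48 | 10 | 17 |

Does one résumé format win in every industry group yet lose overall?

No

Tech: the chronological format 3/14 = 21.4%, the hybrid format 12/34 = 35.3% → the hybrid format
Finance: the chronological format 36/48 = 75.0%, the hybrid format 10/17 = 58.8% → the chronological format
Overall: the chronological format 39/62 = 62.9%, the hybrid format 22/51 = 43.1% → the chronological format
Neither sweeps: the chronological format wins 1 of 2 groups, the hybrid format wins 1. The chronological format wins overall but not every group — no Simpson reversal.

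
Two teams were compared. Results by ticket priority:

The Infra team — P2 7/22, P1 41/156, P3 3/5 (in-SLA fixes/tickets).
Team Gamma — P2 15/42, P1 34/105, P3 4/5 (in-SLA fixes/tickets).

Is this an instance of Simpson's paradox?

P2: the Infra team 7/22 = 31.8%, Team Gamma 15/42 = 35.7% → Team Gamma
P1: the Infra team 41/156 = 26.3%, Team Gamma 34/105 = 32.4% → Team Gamma
P3: the Infra team 3/5 = 60.0%, Team Gamma 4/5 = 80.0% → Team Gamma
Overall: the Infra team 51/183 = 27.9%, Team Gamma 53/152 = 34.9% → Team Gamma
Team Gamma wins overall and in every ticket group — no reversal.

No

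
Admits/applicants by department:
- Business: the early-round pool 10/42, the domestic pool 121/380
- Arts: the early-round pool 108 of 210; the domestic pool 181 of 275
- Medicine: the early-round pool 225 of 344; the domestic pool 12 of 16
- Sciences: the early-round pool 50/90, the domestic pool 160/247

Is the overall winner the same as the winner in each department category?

Business: the early-round pool 10/42 = 23.8%, the domestic pool 121/380 = 31.8% → the domestic pool
Arts: the early-round pool 108/210 = 51.4%, the domestic pool 181/275 = 65.8% → the domestic pool
Medicine: the early-round pool 225/344 = 65.4%, the domestic pool 12/16 = 75.0% → the domestic pool
Sciences: the early-round pool 50/90 = 55.6%, the domestic pool 160/247 = 64.8% → the domestic pool
Overall: the early-round pool 393/686 = 57.3%, the domestic pool 474/918 = 51.6% → the early-round pool
The domestic pool wins each department group but the early-round pool wins overall — the comparison reverses. The domestic pool's applicants skew toward Business, which has a lower base rate.

No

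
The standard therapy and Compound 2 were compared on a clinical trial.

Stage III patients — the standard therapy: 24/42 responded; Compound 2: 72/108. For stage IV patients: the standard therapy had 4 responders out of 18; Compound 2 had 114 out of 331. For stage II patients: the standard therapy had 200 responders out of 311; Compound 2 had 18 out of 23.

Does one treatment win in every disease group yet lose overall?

Stage III: the standard therapy 24/42 = 57.1%, Compound 2 72/108 = 66.7% → Compound 2
Stage IV: the standard therapy 4/18 = 22.2%, Compound 2 114/331 = 34.4% → Compound 2
Stage II: the standard therapy 200/311 = 64.3%, Compound 2 18/23 = 78.3% → Compound 2
Overall: the standard therapy 228/371 = 61.5%, Compound 2 204/462 = 44.2% → the standard therapy
Compound 2 wins each disease group but the standard therapy wins overall — the comparison reverses. Compound 2's patients skew toward stage IV, which has a lower base rate.

Yes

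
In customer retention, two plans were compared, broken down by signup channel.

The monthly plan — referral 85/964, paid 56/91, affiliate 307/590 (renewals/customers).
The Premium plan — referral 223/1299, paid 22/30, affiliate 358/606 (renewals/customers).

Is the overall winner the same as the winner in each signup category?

Referral: the monthly plan 85/964 = 8.8%, the Premium plan 223/1299 = 17.2% → the Premium plan
Paid: the monthly plan 56/91 = 61.5%, the Premium plan 22/30 = 73.3% → the Premium plan
Affiliate: the monthly plan 307/590 = 52.0%, the Premium plan 358/606 = 59.1% → the Premium plan
Overall: the monthly plan 448/1645 = 27.2%, the Premium plan 603/1935 = 31.2% → the Premium plan
The Premium plan wins overall and in every signup group — no reversal.

Yes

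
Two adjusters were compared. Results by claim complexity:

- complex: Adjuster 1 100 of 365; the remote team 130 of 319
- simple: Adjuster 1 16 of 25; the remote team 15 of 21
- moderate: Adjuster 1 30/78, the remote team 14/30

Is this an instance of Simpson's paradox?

Complex: Adjuster 1 100/365 = 27.4%, the remote team 130/319 = 40.8% → the remote team
Simple: Adjuster 1 16/25 = 64.0%, the remote team 15/21 = 71.4% → the remote team
Moderate: Adjuster 1 30/78 = 38.5%, the remote team 14/30 = 46.7% → the remote team
Overall: Adjuster 1 146/468 = 31.2%, the remote team 159/370 = 43.0% → the remote team
The remote team wins overall and in every claim group — no reversal.

No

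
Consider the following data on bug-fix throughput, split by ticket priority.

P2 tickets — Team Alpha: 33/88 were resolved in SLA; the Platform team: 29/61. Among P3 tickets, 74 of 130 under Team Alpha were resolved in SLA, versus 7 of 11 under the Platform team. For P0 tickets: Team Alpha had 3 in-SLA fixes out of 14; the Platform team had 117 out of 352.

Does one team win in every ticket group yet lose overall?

P2: Team Alpha 33/88 = 37.5%, the Platform team 29/61 = 47.5% → the Platform team
P3: Team Alpha 74/130 = 56.9%, the Platform team 7/11 = 63.6% → the Platform team
P0: Team Alpha 3/14 = 21.4%, the Platform team 117/352 = 33.2% → the Platform team
Overall: Team Alpha 110/232 = 47.4%, the Platform team 153/424 = 36.1% → Team Alpha
The Platform team wins each ticket group but Team Alpha wins overall — the comparison reverses. The Platform team's tickets skew toward P0, which has a lower base rate.

Yes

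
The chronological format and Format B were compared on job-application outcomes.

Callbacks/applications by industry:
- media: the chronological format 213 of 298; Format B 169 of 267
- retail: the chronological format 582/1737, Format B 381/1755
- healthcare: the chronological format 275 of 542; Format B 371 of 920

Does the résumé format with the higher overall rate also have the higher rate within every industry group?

Media: the chronological format 213/298 = 71.5%, Format B 169/267 = 63.3% → the chronological format
Retail: the chronological format 582/1737 = 33.5%, Format B 381/1755 = 21.7% → the chronological format
Healthcare: the chronological format 275/542 = 50.7%, Format B 371/920 = 40.3% → the chronological format
Overall: the chronological format 1070/2577 = 41.5%, Format B 921/2942 = 31.3% → the chronological format
The chronological format wins overall and in every industry group — no reversal.

Yes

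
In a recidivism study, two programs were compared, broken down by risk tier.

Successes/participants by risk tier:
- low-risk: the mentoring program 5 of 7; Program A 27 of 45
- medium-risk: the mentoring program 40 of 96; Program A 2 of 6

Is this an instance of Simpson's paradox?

Low-risk: the mentoring program 5/7 = 71.4%, Program A 27/45 = 60.0% → the mentoring program
Medium-risk: the mentoring program 40/96 = 41.7%, Program A 2/6 = 33.3% → the mentoring program
Overall: the mentoring program 45/103 = 43.7%, Program A 29/51 = 56.9% → Program A
The mentoring program wins each risk group but Program A wins overall — the comparison reverses. The mentoring program's participants skew toward medium-risk, which has a lower base rate.

Yes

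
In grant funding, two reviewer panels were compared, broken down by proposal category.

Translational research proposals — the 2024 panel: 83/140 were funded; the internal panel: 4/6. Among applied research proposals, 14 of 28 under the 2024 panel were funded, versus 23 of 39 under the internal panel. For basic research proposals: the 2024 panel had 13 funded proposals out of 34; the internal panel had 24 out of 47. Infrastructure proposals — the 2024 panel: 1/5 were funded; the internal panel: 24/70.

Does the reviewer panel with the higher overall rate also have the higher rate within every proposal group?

Translational research: the 2024 panel 83/140 = 59.3%, the internal panel 4/6 = 66.7% → the internal panel
Applied research: the 2024 panel 14/28 = 50.0%, the internal panel 23/39 = 59.0% → the internal panel
Basic research: the 2024 panel 13/34 = 38.2%, the internal panel 24/47 = 51.1% → the internal panel
Infrastructure: the 2024 panel 1/5 = 20.0%, the internal panel 24/70 = 34.3% → the internal panel
Overall: the 2024 panel 111/207 = 53.6%, the internal panel 75/162 = 46.3% → the 2024 panel
The internal panel wins each proposal group but the 2024 panel wins overall — the comparison reverses. The internal panel's proposals skew toward infrastructure, which has a lower base rate.

No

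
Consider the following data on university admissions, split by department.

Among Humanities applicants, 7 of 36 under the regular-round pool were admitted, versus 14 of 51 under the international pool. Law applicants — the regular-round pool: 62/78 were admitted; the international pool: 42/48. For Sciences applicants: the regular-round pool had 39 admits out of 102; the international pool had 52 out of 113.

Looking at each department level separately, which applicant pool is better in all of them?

the international pool

Humanities: the regular-round pool 7/36 = 19.4%, the international pool 14/51 = 27.5% → the international pool
Law: the regular-round pool 62/78 = 79.5%, the international pool 42/48 = 87.5% → the international pool
Sciences: the regular-round pool 39/102 = 38.2%, the international pool 52/113 = 46.0% → the international pool
The international pool has the higher rate in all 3 groups.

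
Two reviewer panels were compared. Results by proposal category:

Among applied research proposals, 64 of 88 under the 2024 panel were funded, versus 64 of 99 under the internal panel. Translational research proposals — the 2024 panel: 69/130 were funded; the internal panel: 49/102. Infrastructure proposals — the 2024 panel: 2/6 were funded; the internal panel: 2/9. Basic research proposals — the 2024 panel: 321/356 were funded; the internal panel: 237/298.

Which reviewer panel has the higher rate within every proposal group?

Applied research: the 2024 panel 64/88 = 72.7%, the internal panel 64/99 = 64.6% → the 2024 panel
Translational research: the 2024 panel 69/130 = 53.1%, the internal panel 49/102 = 48.0% → the 2024 panel
Infrastructure: the 2024 panel 2/6 = 33.3%, the internal panel 2/9 = 22.2% → the 2024 panel
Basic research: the 2024 panel 321/356 = 90.2%, the internal panel 237/298 = 79.5% → the 2024 panel
The 2024 panel has the higher rate in all 4 groups.

the 2024 panel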